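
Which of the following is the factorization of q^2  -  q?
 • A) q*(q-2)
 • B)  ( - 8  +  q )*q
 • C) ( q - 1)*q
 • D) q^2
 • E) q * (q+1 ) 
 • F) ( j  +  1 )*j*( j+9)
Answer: C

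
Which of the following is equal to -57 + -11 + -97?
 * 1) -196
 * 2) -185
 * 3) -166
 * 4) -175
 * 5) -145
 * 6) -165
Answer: 6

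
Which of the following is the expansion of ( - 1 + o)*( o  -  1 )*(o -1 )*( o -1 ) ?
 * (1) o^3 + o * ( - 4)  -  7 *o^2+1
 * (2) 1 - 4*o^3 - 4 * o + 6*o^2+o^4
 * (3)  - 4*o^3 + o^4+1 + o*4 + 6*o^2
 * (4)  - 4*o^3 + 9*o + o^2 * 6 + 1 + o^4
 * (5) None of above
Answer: 2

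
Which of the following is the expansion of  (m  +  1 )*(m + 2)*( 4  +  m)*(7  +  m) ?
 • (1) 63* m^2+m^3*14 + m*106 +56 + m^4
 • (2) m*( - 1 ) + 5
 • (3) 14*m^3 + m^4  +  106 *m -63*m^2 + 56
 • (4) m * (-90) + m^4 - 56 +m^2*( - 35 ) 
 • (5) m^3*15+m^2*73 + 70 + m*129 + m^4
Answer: 1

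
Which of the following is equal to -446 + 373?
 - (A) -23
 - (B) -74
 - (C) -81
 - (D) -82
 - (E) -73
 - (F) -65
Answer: E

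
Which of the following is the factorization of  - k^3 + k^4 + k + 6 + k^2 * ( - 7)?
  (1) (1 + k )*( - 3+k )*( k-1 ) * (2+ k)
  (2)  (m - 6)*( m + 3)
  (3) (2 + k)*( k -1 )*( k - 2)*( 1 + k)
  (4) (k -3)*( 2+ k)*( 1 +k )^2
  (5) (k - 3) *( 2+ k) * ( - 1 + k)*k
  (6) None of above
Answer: 1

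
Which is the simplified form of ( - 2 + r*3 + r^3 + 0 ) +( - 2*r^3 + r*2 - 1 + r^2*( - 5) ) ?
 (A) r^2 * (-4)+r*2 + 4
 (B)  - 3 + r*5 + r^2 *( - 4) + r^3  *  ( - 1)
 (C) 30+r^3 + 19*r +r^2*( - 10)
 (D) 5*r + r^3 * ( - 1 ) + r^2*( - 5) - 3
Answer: D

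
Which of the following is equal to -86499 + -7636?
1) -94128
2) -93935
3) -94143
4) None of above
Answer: 4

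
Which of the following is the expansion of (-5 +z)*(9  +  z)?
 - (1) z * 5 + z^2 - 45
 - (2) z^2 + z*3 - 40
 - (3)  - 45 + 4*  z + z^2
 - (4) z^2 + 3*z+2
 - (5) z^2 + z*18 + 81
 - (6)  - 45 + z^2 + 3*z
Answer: 3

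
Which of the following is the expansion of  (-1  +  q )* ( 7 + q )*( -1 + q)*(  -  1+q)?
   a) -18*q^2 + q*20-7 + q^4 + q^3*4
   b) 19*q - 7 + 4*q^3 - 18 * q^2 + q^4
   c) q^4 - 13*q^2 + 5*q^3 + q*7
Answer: a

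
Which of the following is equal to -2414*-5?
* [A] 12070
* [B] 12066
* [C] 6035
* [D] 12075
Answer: A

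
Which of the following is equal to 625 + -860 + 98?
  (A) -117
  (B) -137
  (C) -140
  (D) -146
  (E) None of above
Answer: B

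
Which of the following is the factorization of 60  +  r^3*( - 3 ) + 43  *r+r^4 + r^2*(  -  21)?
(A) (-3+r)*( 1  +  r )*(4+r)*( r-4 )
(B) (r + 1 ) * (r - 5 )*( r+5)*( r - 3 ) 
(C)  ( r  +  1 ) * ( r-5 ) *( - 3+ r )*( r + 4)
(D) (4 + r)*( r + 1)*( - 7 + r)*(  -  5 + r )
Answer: C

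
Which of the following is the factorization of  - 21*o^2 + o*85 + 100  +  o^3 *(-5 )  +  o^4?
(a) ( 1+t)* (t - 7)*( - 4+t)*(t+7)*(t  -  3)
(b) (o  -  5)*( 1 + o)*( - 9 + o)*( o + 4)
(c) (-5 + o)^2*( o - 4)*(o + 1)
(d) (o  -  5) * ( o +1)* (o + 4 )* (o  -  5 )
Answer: d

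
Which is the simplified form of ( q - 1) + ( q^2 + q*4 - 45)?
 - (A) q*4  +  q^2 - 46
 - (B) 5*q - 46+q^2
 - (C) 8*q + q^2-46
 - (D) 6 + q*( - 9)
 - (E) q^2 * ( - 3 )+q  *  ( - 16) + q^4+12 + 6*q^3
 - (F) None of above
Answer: B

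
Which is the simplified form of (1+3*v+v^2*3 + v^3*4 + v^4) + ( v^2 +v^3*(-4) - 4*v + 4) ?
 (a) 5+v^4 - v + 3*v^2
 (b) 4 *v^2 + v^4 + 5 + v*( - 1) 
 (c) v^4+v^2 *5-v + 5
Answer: b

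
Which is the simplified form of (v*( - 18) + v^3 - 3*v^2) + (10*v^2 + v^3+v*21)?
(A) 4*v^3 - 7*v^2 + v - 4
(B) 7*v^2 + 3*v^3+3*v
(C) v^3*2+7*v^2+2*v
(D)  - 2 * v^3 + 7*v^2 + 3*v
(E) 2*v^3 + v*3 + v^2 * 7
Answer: E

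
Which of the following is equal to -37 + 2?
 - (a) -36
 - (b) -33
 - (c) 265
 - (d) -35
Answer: d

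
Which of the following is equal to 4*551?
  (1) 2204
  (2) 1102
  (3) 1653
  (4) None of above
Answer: 1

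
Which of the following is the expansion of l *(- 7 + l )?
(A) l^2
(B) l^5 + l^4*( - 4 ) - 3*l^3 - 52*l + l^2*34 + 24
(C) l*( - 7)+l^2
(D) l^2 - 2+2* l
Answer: C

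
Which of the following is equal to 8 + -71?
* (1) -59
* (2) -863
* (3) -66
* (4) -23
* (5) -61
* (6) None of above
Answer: 6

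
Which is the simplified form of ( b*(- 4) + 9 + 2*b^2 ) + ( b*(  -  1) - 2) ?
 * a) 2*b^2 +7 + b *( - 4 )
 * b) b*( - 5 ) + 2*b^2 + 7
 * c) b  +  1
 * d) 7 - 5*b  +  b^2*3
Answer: b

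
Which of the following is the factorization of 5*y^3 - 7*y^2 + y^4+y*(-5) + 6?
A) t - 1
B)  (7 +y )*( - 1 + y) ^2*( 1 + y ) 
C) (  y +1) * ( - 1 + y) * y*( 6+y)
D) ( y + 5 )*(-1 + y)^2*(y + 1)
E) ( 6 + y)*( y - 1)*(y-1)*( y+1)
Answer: E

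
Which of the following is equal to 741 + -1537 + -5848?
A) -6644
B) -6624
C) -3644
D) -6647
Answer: A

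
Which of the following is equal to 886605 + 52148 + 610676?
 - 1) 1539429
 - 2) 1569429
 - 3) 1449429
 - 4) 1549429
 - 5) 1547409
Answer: 4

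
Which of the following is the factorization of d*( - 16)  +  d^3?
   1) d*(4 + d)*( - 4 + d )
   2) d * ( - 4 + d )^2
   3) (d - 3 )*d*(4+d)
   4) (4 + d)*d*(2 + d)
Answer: 1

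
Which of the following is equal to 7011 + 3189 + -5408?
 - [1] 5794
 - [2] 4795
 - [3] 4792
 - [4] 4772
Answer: 3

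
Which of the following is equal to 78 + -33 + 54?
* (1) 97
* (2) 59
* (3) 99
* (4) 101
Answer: 3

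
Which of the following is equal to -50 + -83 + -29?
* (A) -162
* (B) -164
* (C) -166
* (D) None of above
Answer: A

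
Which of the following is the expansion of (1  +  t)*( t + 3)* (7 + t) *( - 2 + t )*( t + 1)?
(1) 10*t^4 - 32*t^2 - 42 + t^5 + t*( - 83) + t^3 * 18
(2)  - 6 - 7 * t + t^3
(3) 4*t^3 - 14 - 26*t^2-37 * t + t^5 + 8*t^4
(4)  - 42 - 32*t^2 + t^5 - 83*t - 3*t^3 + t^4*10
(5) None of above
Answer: 1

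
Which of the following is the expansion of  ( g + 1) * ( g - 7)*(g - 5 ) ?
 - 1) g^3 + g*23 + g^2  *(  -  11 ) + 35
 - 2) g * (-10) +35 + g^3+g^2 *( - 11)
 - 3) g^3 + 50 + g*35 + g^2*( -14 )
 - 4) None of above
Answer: 1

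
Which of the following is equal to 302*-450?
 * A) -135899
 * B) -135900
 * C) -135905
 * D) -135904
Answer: B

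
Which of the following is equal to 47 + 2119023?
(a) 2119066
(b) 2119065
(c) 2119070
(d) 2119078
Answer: c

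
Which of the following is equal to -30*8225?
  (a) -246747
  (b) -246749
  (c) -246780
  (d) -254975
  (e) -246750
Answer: e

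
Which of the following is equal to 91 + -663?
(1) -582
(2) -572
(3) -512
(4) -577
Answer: 2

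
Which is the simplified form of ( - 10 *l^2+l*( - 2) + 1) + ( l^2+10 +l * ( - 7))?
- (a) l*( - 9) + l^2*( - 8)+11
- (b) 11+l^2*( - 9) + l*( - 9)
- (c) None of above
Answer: b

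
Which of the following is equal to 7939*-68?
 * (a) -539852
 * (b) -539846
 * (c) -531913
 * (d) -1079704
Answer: a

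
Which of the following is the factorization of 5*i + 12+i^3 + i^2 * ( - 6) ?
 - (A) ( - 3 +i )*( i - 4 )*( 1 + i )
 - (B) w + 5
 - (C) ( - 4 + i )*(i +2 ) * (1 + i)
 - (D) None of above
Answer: A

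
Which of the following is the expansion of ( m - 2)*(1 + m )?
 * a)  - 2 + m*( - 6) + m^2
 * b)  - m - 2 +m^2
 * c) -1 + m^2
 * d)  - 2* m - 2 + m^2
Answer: b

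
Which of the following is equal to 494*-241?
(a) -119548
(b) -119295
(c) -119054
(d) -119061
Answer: c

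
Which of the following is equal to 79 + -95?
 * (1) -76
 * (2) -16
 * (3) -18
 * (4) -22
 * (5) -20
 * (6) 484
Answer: 2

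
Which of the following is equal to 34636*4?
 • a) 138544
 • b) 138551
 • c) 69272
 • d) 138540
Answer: a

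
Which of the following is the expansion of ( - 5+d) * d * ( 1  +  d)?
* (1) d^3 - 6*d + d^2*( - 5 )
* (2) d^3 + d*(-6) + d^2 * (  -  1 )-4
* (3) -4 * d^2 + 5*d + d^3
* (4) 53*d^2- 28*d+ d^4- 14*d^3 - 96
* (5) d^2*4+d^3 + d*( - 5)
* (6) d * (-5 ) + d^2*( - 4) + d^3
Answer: 6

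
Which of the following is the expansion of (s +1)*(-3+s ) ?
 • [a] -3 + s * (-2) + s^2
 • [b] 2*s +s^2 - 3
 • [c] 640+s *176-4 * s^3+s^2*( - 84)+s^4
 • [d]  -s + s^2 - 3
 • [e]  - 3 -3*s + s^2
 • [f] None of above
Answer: a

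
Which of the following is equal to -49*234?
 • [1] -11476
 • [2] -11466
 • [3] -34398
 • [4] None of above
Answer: 2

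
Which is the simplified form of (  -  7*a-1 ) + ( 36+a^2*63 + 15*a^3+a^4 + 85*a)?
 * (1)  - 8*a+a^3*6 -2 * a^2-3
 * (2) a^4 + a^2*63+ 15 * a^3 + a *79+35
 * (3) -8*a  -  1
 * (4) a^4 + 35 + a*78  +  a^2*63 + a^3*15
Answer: 4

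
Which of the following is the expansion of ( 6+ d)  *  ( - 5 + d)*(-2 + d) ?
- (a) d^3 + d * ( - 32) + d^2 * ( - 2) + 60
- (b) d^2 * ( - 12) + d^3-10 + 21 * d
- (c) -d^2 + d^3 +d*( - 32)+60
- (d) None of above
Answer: c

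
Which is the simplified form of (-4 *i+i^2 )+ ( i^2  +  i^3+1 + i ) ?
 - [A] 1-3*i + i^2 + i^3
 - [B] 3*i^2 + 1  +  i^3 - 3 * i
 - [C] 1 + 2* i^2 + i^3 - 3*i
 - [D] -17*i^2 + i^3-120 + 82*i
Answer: C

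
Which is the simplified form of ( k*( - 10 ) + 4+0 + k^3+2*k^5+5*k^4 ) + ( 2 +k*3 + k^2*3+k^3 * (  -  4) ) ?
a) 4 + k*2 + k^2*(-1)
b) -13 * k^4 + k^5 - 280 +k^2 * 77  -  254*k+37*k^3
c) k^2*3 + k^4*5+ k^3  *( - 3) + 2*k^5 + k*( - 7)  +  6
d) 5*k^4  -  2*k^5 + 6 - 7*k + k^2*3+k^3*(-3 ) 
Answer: c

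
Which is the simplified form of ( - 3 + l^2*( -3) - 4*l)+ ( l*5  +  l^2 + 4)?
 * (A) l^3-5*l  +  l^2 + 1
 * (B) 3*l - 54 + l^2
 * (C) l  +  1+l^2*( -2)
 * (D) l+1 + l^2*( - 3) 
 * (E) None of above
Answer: C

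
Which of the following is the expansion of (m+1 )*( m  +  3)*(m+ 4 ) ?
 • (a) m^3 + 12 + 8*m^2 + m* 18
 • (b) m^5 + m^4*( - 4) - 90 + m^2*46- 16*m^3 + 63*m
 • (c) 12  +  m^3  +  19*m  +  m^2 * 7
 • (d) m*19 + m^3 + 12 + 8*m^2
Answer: d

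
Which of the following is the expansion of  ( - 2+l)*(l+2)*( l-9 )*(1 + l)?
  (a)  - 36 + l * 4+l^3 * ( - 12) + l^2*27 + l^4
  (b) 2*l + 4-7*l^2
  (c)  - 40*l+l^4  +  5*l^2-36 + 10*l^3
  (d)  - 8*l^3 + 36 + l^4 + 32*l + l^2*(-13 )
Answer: d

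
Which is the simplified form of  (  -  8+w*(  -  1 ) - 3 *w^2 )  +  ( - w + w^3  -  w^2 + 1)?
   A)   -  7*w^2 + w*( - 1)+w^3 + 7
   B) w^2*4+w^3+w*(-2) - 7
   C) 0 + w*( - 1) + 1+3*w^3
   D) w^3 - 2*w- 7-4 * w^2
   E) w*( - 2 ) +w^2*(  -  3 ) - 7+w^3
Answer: D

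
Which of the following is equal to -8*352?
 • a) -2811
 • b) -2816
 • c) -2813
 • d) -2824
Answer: b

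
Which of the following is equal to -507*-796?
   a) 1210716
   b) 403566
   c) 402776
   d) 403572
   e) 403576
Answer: d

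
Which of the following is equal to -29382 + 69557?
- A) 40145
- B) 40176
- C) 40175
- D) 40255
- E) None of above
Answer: C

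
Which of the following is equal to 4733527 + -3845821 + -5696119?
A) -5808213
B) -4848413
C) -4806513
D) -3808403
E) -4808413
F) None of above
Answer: E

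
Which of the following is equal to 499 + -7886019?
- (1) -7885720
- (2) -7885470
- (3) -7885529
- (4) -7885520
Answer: 4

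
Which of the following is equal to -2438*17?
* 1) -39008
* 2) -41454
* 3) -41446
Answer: 3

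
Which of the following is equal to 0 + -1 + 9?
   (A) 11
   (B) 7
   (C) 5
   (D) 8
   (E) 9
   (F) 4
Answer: D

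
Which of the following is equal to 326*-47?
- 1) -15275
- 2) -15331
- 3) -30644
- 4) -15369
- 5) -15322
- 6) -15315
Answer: 5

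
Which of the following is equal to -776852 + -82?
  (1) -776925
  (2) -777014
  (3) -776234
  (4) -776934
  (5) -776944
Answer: 4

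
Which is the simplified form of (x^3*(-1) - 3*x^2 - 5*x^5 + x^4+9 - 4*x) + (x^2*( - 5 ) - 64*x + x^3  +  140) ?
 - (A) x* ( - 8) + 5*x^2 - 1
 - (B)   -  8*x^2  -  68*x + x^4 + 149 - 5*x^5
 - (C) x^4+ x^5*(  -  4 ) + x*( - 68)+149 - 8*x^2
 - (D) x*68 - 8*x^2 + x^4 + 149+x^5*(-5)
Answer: B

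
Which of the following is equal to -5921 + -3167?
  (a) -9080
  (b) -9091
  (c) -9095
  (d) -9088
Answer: d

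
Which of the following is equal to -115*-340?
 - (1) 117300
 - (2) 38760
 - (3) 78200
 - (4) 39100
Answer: 4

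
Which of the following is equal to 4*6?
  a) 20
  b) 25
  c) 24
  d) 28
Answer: c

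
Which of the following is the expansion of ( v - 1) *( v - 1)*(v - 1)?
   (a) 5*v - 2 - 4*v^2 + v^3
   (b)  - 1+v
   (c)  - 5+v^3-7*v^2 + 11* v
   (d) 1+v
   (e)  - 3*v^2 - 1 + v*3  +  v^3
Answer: e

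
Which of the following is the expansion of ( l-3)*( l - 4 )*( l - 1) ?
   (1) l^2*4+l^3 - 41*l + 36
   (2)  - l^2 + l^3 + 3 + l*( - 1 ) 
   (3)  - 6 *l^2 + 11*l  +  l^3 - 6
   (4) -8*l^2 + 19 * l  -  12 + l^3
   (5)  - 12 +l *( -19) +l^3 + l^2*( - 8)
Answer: 4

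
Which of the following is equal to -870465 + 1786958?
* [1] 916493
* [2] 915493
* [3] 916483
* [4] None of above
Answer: 1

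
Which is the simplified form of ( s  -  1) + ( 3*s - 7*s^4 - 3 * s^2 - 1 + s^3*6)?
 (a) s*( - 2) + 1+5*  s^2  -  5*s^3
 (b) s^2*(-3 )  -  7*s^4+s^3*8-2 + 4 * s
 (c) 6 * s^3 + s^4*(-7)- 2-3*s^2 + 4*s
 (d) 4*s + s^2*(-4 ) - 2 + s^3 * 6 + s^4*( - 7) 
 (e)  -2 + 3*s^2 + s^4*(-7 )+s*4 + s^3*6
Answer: c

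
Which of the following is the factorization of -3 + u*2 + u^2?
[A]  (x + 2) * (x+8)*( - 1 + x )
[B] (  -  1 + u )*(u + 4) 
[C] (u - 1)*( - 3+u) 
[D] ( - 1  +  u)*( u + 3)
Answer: D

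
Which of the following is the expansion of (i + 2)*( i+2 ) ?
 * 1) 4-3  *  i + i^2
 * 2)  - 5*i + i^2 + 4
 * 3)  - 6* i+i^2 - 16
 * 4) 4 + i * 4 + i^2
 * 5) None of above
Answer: 4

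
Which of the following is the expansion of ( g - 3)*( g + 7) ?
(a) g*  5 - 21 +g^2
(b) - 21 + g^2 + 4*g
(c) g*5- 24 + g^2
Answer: b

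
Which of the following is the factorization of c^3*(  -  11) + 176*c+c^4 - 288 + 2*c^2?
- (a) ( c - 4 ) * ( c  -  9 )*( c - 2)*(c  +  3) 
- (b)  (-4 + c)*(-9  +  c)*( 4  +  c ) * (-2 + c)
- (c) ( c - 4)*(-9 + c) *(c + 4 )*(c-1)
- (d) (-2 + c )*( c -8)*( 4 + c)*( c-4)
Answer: b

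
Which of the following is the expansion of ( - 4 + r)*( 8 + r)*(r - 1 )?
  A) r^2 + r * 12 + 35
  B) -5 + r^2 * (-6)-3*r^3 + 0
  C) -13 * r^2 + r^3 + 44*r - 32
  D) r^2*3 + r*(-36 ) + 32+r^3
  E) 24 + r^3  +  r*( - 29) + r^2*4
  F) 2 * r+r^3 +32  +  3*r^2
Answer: D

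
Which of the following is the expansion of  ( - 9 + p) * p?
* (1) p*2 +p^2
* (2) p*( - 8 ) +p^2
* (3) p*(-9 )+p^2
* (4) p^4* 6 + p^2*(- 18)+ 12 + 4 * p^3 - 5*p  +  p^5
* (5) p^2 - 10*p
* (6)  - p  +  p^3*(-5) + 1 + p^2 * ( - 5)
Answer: 3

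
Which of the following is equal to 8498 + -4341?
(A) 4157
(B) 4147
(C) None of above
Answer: A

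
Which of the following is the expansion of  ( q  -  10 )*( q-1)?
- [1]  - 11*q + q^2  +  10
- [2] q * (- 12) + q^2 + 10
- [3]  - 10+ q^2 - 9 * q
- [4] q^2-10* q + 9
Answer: 1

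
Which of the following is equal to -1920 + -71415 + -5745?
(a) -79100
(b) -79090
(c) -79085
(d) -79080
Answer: d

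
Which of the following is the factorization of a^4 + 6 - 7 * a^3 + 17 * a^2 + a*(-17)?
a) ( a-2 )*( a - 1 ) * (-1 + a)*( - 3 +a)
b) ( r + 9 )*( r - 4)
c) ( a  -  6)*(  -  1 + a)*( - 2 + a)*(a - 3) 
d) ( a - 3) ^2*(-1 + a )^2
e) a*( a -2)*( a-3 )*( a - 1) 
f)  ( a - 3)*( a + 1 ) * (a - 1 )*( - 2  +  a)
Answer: a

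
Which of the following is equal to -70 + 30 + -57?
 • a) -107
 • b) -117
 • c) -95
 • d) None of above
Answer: d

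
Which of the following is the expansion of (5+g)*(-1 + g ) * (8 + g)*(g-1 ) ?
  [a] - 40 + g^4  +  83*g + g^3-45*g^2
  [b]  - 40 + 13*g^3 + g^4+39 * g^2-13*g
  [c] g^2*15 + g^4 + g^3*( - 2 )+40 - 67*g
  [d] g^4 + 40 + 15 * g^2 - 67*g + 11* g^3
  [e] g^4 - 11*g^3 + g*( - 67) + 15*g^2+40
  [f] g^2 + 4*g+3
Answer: d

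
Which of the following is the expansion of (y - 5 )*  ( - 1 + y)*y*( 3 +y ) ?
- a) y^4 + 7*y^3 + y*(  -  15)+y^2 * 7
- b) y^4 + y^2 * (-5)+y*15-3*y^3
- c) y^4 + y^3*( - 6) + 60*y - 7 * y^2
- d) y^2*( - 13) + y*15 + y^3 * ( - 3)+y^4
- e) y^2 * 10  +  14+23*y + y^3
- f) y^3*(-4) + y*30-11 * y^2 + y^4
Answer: d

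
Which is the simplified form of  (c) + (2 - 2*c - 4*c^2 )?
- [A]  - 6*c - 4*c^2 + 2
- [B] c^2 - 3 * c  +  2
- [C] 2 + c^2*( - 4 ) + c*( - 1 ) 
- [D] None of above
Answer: C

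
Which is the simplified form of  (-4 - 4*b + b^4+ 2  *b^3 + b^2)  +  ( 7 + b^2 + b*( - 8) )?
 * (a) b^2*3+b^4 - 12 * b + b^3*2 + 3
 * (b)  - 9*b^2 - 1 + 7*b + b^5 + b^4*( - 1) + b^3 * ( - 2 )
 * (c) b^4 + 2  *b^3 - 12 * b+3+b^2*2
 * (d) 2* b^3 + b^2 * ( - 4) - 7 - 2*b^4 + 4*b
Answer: c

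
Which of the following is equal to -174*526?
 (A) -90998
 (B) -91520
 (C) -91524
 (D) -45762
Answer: C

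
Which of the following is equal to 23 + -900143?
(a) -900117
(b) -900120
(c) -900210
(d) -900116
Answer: b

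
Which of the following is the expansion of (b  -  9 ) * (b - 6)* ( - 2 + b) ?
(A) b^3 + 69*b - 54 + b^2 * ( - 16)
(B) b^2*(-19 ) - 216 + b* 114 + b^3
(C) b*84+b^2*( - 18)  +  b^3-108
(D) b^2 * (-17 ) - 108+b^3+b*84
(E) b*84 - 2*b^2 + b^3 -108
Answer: D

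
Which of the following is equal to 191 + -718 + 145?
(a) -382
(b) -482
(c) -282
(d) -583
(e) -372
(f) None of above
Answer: a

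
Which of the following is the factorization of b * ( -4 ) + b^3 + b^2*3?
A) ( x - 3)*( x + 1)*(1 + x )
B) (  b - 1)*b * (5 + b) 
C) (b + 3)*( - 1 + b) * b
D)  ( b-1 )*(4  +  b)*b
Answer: D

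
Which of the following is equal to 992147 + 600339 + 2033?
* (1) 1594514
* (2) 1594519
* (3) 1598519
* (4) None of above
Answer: 2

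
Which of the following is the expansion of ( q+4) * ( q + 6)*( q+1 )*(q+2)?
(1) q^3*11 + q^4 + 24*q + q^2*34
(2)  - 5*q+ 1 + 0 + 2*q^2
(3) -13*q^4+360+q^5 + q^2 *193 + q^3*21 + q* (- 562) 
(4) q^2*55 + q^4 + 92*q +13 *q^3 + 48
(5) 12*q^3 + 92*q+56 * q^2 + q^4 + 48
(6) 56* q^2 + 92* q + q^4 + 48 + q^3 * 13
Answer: 6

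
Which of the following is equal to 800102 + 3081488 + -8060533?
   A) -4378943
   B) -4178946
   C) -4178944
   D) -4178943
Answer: D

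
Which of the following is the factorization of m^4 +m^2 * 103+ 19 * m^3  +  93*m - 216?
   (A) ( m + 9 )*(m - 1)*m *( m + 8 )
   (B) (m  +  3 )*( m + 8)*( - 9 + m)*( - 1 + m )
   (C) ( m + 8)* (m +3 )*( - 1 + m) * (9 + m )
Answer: C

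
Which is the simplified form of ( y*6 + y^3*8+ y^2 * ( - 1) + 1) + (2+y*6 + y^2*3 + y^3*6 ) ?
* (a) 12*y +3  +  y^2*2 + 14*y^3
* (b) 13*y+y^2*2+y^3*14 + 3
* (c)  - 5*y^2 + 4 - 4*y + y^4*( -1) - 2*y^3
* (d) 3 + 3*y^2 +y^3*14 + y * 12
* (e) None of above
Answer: a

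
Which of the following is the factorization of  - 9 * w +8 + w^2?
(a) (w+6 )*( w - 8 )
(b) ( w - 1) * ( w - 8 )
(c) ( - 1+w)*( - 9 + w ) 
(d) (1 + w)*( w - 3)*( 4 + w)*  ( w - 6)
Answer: b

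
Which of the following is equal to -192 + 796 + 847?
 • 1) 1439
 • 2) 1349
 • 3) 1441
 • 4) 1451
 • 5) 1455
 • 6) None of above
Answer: 4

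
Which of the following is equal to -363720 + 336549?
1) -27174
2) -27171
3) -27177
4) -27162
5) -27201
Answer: 2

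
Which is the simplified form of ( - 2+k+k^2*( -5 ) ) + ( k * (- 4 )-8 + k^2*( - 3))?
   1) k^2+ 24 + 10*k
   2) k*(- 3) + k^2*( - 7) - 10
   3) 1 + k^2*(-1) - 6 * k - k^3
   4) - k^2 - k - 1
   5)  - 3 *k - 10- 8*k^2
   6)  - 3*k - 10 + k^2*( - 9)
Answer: 5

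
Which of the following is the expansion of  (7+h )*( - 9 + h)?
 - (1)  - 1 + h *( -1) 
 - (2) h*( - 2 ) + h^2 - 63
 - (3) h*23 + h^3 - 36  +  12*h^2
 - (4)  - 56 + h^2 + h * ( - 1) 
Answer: 2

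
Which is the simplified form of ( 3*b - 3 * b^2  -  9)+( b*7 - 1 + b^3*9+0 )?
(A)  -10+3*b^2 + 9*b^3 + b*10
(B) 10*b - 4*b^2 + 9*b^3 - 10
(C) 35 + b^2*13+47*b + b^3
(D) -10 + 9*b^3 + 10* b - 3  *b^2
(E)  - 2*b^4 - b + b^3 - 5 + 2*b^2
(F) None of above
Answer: D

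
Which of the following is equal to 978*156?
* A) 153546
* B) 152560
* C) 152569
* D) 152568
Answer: D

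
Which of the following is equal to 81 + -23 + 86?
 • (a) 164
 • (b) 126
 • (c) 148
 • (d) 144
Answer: d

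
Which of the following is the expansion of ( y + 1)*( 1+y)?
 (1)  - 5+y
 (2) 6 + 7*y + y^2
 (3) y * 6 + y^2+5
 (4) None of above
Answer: 4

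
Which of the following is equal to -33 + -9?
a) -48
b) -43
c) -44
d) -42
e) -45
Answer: d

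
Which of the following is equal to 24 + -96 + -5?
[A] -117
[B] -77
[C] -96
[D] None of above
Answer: B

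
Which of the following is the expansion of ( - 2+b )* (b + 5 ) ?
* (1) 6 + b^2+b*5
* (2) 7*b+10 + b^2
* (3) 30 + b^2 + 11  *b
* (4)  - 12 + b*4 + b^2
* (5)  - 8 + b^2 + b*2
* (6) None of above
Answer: 6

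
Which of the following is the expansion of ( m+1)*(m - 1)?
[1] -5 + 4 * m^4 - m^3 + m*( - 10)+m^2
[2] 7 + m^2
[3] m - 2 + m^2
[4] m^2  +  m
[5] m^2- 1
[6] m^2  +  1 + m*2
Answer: 5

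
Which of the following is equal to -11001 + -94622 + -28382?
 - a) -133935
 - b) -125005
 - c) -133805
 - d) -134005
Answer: d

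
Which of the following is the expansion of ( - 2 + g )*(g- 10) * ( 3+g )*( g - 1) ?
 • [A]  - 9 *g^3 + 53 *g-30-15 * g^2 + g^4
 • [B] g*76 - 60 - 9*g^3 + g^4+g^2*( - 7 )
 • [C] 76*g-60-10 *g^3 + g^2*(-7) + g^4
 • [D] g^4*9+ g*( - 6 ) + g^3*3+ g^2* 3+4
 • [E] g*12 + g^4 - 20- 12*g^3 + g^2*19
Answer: C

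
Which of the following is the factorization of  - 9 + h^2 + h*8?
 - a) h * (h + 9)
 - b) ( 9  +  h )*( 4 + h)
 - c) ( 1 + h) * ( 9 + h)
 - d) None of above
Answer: d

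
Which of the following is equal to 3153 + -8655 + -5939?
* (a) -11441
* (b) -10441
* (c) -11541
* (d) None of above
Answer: a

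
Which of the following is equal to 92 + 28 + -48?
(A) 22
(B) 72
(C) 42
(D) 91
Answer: B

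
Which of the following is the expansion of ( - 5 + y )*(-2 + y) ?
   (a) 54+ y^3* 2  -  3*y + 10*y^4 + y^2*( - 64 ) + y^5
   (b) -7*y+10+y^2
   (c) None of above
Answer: b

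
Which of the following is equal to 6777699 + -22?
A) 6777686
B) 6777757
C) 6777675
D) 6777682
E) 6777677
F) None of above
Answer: E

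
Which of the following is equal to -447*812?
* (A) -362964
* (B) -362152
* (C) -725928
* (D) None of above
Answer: A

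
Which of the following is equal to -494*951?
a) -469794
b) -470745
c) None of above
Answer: a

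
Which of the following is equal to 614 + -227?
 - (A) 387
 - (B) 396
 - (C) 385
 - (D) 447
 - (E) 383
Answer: A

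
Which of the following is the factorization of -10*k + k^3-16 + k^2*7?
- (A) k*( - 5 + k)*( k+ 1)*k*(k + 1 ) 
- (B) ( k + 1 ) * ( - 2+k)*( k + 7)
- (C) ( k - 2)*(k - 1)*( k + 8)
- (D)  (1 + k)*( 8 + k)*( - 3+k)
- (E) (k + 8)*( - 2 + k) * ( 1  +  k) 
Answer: E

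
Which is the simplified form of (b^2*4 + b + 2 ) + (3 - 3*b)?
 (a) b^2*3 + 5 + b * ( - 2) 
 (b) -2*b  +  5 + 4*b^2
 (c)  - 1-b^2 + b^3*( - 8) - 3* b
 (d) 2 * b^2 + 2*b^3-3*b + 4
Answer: b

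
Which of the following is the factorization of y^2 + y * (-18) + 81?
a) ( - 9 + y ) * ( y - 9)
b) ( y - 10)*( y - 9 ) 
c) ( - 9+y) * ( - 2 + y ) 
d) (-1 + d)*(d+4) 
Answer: a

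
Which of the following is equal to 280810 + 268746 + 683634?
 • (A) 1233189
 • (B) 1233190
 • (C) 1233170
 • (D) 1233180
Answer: B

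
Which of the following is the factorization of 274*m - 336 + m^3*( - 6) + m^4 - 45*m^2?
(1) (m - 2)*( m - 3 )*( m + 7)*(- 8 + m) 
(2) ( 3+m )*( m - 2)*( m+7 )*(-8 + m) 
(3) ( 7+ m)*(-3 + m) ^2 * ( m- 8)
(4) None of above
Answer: 1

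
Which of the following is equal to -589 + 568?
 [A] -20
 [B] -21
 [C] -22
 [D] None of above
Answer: B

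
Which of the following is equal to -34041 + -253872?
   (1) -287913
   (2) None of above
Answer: 1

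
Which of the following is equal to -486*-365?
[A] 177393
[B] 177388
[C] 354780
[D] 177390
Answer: D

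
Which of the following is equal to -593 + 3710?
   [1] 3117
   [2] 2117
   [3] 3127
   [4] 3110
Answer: 1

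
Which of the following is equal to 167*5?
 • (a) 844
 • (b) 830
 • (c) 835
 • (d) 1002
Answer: c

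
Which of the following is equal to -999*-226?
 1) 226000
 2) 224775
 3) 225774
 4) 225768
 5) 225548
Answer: 3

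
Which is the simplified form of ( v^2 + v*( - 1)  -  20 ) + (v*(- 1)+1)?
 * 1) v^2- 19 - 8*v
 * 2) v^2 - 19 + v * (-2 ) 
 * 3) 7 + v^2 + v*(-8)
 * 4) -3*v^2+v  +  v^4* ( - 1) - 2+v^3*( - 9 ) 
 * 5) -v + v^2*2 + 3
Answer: 2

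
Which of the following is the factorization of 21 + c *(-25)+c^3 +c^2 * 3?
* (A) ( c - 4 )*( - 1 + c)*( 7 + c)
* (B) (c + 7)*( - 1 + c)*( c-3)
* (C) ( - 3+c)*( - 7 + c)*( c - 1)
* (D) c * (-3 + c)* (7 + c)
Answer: B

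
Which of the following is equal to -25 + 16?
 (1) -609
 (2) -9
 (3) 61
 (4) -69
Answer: 2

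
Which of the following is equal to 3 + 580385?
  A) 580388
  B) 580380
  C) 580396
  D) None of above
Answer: A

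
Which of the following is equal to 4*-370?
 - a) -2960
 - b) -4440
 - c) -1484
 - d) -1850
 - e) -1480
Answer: e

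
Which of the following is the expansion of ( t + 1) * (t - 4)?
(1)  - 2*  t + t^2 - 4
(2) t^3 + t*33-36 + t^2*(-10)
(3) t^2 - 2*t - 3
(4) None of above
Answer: 4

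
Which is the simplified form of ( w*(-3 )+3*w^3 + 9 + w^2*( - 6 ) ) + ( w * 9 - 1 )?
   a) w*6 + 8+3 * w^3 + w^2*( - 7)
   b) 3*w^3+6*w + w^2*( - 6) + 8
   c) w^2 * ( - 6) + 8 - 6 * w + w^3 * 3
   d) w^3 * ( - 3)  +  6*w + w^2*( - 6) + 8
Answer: b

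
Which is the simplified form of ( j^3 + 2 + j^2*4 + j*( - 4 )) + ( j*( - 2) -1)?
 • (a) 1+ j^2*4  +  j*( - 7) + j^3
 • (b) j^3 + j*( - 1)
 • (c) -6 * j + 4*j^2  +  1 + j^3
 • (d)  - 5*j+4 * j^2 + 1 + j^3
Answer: c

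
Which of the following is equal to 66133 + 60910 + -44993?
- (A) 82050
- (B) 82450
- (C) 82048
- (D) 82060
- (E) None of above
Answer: A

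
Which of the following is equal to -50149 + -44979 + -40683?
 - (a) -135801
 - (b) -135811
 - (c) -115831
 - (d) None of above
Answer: b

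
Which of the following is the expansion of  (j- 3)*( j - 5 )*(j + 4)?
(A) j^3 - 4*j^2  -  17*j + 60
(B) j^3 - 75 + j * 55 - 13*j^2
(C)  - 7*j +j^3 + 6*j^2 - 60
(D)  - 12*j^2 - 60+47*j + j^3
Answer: A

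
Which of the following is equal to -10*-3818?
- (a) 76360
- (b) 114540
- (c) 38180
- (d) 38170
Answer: c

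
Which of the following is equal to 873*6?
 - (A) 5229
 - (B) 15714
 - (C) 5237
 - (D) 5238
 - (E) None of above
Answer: D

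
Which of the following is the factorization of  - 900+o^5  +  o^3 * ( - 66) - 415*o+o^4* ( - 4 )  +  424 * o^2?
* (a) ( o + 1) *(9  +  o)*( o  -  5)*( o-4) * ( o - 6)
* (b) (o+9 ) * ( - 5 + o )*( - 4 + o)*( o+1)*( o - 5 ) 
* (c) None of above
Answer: b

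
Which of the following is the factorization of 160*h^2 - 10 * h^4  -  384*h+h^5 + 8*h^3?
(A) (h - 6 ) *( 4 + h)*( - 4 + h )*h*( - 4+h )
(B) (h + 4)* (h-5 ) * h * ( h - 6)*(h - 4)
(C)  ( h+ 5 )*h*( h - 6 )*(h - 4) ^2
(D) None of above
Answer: A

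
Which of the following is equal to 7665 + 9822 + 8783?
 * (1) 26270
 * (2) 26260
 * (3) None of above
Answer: 1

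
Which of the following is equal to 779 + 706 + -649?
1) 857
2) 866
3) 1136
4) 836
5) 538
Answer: 4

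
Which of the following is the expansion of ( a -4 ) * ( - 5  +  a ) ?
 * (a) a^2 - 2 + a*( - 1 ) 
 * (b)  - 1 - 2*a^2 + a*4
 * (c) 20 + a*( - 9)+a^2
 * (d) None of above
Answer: c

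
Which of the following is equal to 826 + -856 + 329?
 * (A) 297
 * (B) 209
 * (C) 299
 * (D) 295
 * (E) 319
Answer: C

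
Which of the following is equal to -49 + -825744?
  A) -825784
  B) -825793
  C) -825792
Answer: B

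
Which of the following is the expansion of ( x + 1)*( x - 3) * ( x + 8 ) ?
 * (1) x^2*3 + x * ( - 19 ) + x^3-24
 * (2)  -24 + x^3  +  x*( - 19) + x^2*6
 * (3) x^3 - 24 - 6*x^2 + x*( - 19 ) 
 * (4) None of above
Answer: 2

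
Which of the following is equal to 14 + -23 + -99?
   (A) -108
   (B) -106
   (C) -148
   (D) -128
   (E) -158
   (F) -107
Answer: A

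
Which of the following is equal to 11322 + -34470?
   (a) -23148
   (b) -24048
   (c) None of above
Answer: a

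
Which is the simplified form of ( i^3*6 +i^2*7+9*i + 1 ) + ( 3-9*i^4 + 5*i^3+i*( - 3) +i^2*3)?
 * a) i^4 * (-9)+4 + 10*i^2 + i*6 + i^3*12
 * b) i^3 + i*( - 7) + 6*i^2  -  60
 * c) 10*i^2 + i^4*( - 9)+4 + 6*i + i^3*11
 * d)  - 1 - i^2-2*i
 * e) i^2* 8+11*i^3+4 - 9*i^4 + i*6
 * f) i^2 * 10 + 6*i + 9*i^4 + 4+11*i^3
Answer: c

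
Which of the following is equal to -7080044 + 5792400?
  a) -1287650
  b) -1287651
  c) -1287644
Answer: c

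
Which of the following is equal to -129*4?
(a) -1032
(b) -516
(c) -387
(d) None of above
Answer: b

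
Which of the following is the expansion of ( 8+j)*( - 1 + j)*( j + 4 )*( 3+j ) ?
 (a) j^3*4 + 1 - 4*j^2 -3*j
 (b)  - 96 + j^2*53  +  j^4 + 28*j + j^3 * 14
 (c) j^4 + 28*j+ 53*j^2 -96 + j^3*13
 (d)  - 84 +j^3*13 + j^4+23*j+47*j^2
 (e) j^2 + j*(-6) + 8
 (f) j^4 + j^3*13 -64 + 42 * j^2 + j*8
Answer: b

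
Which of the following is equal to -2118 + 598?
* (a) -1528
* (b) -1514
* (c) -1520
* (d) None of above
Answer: c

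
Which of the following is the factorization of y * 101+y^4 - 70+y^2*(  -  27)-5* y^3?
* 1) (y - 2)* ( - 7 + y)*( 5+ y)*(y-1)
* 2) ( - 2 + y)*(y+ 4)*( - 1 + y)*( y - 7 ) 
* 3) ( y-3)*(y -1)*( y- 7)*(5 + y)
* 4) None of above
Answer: 1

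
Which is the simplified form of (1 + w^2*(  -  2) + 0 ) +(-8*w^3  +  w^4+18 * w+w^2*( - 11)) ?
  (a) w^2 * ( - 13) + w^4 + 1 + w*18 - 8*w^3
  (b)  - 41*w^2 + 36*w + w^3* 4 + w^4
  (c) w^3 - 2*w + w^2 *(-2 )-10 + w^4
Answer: a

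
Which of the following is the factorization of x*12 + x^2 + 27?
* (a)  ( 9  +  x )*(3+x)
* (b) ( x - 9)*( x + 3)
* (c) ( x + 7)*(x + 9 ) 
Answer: a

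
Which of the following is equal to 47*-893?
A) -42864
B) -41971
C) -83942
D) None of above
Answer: B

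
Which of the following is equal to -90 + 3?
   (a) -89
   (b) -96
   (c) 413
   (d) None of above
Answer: d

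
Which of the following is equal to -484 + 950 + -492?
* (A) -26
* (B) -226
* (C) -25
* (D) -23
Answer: A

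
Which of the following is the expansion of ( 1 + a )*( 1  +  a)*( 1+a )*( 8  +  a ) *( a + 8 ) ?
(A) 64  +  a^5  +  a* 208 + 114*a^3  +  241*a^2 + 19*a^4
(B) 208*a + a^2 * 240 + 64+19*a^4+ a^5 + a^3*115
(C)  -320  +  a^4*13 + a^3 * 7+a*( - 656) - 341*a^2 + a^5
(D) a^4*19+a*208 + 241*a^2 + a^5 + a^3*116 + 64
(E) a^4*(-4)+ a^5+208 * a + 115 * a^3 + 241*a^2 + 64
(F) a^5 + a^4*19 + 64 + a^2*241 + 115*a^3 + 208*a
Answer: F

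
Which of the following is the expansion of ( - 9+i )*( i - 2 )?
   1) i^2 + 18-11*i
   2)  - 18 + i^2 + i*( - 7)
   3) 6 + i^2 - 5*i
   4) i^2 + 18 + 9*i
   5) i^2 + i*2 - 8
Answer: 1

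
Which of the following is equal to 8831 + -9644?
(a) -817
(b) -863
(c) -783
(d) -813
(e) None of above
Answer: d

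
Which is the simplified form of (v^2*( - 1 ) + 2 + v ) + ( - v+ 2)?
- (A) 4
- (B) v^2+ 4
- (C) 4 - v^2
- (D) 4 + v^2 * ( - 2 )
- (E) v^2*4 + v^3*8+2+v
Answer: C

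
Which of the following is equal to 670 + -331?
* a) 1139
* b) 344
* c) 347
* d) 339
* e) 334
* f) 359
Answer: d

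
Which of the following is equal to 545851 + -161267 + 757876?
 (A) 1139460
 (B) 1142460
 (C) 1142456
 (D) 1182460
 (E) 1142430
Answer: B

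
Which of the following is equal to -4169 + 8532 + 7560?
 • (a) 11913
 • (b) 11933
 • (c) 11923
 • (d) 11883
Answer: c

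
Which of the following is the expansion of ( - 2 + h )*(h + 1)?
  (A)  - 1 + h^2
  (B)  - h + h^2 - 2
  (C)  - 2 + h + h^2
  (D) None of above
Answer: B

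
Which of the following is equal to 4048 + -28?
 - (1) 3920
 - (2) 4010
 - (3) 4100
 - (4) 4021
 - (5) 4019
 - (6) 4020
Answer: 6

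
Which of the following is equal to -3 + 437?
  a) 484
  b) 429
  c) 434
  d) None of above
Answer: c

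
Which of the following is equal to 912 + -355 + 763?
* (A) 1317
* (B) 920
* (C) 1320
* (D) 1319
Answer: C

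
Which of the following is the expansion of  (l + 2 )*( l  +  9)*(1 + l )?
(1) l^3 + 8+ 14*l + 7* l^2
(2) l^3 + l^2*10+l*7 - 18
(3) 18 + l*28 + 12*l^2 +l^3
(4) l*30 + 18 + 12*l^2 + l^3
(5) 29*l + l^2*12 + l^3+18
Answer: 5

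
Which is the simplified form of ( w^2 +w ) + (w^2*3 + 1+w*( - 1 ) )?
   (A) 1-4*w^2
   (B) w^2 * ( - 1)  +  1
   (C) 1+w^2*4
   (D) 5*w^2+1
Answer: C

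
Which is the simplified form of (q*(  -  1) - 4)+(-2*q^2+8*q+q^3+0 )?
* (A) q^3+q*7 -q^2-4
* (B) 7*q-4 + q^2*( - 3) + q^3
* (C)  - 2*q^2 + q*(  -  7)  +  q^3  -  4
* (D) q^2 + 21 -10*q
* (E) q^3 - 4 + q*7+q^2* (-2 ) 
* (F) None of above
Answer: E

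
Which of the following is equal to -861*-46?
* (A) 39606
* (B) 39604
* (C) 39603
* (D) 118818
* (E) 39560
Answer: A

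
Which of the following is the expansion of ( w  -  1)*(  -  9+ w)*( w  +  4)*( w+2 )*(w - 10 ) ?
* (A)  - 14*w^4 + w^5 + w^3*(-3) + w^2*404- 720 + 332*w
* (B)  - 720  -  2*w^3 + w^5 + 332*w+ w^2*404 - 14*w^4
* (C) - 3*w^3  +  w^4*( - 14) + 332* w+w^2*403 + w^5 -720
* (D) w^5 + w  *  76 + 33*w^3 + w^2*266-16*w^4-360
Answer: A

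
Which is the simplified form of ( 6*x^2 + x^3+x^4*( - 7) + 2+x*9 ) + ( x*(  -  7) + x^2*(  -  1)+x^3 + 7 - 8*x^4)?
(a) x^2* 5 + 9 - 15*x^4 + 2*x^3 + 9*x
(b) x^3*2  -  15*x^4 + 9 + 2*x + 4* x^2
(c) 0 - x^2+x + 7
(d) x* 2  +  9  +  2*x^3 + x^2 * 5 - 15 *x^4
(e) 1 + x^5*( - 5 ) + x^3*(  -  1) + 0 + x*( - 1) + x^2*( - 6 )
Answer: d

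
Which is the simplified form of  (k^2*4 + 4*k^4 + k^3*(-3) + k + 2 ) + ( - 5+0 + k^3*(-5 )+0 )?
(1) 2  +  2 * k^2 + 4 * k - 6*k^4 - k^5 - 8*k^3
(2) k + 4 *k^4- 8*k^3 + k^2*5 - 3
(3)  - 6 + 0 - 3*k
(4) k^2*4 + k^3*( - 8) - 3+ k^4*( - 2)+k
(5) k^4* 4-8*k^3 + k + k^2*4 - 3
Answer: 5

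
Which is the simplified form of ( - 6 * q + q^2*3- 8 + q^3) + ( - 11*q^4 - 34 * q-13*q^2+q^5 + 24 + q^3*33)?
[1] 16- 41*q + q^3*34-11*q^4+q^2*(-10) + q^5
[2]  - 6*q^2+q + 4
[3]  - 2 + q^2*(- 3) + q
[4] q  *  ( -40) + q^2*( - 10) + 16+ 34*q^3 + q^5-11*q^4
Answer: 4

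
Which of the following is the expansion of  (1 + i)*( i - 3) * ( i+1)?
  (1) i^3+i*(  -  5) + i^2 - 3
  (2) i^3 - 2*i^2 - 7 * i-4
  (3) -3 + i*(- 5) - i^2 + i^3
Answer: 3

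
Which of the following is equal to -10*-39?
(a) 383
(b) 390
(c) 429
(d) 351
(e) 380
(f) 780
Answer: b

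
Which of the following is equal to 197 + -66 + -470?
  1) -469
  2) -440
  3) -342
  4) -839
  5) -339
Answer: 5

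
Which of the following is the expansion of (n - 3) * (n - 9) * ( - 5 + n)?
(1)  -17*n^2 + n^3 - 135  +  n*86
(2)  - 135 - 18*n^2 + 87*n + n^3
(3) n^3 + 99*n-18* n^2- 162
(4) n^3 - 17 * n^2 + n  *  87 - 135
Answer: 4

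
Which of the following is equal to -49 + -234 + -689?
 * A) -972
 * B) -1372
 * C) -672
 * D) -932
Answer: A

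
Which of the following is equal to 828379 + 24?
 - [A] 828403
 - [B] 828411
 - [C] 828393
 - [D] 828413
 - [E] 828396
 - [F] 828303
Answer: A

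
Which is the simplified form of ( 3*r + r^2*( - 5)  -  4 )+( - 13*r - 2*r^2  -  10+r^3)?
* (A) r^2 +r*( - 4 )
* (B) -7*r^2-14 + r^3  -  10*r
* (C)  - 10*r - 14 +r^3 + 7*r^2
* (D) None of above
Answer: B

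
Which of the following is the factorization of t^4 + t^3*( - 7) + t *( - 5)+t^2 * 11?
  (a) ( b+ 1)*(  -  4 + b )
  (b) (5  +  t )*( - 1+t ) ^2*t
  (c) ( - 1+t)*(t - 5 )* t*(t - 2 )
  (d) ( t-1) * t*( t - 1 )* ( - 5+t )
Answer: d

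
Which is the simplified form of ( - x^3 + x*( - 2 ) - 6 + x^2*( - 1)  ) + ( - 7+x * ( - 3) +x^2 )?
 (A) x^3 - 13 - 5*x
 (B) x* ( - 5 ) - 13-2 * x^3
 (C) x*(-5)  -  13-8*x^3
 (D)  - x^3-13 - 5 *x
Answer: D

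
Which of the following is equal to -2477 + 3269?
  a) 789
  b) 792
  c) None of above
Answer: b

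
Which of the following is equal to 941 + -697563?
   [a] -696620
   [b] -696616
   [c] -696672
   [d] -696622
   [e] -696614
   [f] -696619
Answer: d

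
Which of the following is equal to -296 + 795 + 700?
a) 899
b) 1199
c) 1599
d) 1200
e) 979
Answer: b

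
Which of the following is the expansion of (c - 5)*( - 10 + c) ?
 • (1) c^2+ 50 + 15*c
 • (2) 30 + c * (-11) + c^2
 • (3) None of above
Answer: 3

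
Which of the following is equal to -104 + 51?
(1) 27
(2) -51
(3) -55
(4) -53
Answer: 4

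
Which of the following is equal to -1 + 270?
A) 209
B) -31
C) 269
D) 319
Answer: C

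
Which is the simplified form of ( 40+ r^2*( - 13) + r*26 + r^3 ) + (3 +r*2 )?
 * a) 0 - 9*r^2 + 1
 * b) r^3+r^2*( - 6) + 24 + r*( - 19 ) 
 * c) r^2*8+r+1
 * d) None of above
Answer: d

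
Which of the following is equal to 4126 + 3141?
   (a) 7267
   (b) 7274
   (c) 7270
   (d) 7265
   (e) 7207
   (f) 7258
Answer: a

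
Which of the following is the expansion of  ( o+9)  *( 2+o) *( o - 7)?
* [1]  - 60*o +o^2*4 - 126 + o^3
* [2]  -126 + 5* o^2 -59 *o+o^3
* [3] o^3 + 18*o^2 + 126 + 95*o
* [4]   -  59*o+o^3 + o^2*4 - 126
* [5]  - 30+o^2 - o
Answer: 4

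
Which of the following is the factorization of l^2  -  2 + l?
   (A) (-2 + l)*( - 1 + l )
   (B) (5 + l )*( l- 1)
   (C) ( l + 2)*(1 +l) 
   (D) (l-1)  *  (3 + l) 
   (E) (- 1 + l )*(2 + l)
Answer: E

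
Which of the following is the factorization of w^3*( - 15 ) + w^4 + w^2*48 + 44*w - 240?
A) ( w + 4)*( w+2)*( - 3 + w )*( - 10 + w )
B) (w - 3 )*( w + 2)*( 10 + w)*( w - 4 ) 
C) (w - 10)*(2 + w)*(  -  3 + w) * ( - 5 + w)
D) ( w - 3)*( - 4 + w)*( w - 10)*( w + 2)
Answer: D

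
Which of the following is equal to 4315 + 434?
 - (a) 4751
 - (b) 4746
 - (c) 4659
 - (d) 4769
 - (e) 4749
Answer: e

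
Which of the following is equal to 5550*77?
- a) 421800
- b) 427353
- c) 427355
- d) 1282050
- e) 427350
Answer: e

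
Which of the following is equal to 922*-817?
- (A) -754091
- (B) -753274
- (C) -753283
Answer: B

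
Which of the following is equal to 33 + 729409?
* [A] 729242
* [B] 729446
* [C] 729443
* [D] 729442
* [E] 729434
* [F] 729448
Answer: D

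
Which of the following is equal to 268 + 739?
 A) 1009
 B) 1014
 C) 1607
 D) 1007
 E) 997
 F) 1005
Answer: D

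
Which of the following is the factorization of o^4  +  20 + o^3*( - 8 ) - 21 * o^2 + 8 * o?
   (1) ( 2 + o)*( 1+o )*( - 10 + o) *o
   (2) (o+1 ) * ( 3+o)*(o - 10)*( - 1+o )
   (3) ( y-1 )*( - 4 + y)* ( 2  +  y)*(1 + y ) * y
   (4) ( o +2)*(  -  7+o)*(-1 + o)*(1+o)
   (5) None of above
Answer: 5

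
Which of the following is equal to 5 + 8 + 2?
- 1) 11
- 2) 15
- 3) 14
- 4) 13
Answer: 2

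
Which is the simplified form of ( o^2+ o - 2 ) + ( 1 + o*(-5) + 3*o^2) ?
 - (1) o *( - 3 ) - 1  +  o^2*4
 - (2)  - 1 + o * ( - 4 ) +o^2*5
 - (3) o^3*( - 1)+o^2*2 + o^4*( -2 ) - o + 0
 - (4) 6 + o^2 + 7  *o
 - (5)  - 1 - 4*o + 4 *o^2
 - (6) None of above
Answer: 5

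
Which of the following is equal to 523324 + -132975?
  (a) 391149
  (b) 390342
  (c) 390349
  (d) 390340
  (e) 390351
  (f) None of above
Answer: c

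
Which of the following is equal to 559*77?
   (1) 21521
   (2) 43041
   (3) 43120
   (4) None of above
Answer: 4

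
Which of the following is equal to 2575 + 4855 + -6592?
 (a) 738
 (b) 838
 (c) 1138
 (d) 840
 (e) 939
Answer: b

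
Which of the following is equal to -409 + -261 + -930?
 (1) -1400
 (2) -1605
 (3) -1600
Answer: 3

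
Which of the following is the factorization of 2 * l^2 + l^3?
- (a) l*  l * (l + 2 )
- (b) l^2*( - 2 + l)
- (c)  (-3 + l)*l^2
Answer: a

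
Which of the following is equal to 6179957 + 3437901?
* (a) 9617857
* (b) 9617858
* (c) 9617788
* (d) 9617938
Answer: b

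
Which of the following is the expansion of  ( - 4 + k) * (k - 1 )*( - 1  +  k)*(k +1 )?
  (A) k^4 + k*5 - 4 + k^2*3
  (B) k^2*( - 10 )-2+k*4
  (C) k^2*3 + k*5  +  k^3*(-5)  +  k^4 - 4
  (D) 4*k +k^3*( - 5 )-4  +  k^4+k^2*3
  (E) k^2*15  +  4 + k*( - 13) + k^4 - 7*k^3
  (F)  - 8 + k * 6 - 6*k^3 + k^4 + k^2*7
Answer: C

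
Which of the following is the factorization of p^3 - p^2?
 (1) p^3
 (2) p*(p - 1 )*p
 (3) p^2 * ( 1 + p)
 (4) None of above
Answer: 2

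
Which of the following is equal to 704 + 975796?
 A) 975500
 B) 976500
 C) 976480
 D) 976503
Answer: B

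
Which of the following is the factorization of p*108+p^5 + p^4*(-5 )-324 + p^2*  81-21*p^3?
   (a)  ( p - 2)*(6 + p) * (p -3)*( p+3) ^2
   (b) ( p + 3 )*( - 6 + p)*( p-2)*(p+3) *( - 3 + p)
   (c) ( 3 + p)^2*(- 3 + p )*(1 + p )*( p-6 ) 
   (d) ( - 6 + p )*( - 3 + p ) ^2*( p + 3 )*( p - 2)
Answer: b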